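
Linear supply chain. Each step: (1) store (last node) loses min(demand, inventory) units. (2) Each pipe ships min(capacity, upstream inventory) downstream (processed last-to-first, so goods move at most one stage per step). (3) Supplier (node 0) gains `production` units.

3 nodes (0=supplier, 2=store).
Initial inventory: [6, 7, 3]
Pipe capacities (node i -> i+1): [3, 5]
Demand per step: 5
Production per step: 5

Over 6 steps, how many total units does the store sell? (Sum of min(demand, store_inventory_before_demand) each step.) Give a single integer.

Answer: 22

Derivation:
Step 1: sold=3 (running total=3) -> [8 5 5]
Step 2: sold=5 (running total=8) -> [10 3 5]
Step 3: sold=5 (running total=13) -> [12 3 3]
Step 4: sold=3 (running total=16) -> [14 3 3]
Step 5: sold=3 (running total=19) -> [16 3 3]
Step 6: sold=3 (running total=22) -> [18 3 3]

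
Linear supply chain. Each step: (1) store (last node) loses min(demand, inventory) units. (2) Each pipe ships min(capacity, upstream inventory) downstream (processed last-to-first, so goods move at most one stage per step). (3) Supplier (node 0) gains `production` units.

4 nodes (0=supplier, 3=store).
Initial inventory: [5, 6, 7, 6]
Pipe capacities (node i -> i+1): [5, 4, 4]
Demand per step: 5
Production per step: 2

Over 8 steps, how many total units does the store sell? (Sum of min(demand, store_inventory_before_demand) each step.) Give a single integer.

Step 1: sold=5 (running total=5) -> [2 7 7 5]
Step 2: sold=5 (running total=10) -> [2 5 7 4]
Step 3: sold=4 (running total=14) -> [2 3 7 4]
Step 4: sold=4 (running total=18) -> [2 2 6 4]
Step 5: sold=4 (running total=22) -> [2 2 4 4]
Step 6: sold=4 (running total=26) -> [2 2 2 4]
Step 7: sold=4 (running total=30) -> [2 2 2 2]
Step 8: sold=2 (running total=32) -> [2 2 2 2]

Answer: 32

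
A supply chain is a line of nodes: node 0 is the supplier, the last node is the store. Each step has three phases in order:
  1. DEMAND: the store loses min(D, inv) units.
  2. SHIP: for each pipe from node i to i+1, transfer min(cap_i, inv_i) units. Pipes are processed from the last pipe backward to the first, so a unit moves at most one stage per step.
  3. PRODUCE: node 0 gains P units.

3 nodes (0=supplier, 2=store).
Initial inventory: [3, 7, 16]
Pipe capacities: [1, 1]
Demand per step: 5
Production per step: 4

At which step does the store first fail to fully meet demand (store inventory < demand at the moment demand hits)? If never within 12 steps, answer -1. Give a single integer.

Step 1: demand=5,sold=5 ship[1->2]=1 ship[0->1]=1 prod=4 -> [6 7 12]
Step 2: demand=5,sold=5 ship[1->2]=1 ship[0->1]=1 prod=4 -> [9 7 8]
Step 3: demand=5,sold=5 ship[1->2]=1 ship[0->1]=1 prod=4 -> [12 7 4]
Step 4: demand=5,sold=4 ship[1->2]=1 ship[0->1]=1 prod=4 -> [15 7 1]
Step 5: demand=5,sold=1 ship[1->2]=1 ship[0->1]=1 prod=4 -> [18 7 1]
Step 6: demand=5,sold=1 ship[1->2]=1 ship[0->1]=1 prod=4 -> [21 7 1]
Step 7: demand=5,sold=1 ship[1->2]=1 ship[0->1]=1 prod=4 -> [24 7 1]
Step 8: demand=5,sold=1 ship[1->2]=1 ship[0->1]=1 prod=4 -> [27 7 1]
Step 9: demand=5,sold=1 ship[1->2]=1 ship[0->1]=1 prod=4 -> [30 7 1]
Step 10: demand=5,sold=1 ship[1->2]=1 ship[0->1]=1 prod=4 -> [33 7 1]
Step 11: demand=5,sold=1 ship[1->2]=1 ship[0->1]=1 prod=4 -> [36 7 1]
Step 12: demand=5,sold=1 ship[1->2]=1 ship[0->1]=1 prod=4 -> [39 7 1]
First stockout at step 4

4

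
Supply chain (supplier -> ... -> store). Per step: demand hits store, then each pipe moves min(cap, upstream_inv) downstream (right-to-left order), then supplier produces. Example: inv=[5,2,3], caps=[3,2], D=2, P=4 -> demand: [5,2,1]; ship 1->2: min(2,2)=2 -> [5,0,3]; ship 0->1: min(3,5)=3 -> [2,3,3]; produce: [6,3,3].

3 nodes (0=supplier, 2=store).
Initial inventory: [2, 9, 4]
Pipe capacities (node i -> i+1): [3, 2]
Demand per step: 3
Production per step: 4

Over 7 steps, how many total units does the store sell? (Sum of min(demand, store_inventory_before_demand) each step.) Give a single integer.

Step 1: sold=3 (running total=3) -> [4 9 3]
Step 2: sold=3 (running total=6) -> [5 10 2]
Step 3: sold=2 (running total=8) -> [6 11 2]
Step 4: sold=2 (running total=10) -> [7 12 2]
Step 5: sold=2 (running total=12) -> [8 13 2]
Step 6: sold=2 (running total=14) -> [9 14 2]
Step 7: sold=2 (running total=16) -> [10 15 2]

Answer: 16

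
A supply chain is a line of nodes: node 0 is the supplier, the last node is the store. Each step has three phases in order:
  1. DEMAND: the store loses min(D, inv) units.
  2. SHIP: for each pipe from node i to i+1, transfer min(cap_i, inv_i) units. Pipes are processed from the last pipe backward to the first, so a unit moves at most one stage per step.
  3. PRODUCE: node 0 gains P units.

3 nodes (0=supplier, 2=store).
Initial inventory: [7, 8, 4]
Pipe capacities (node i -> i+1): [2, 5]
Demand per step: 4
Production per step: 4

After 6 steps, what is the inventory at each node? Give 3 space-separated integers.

Step 1: demand=4,sold=4 ship[1->2]=5 ship[0->1]=2 prod=4 -> inv=[9 5 5]
Step 2: demand=4,sold=4 ship[1->2]=5 ship[0->1]=2 prod=4 -> inv=[11 2 6]
Step 3: demand=4,sold=4 ship[1->2]=2 ship[0->1]=2 prod=4 -> inv=[13 2 4]
Step 4: demand=4,sold=4 ship[1->2]=2 ship[0->1]=2 prod=4 -> inv=[15 2 2]
Step 5: demand=4,sold=2 ship[1->2]=2 ship[0->1]=2 prod=4 -> inv=[17 2 2]
Step 6: demand=4,sold=2 ship[1->2]=2 ship[0->1]=2 prod=4 -> inv=[19 2 2]

19 2 2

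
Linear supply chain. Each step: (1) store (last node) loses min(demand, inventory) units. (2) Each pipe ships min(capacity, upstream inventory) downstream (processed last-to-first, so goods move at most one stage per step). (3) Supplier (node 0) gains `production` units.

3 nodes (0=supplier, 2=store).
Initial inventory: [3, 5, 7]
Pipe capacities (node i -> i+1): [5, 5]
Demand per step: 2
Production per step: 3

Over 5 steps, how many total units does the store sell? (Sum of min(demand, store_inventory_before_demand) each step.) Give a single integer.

Step 1: sold=2 (running total=2) -> [3 3 10]
Step 2: sold=2 (running total=4) -> [3 3 11]
Step 3: sold=2 (running total=6) -> [3 3 12]
Step 4: sold=2 (running total=8) -> [3 3 13]
Step 5: sold=2 (running total=10) -> [3 3 14]

Answer: 10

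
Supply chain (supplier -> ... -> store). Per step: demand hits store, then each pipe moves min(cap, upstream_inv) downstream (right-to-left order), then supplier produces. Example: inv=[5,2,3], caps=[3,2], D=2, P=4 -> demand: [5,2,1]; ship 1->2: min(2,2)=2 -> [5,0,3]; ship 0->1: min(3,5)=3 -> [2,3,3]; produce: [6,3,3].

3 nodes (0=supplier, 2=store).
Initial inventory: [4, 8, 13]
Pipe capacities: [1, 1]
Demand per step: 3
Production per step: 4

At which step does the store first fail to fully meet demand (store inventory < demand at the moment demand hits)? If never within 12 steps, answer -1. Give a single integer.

Step 1: demand=3,sold=3 ship[1->2]=1 ship[0->1]=1 prod=4 -> [7 8 11]
Step 2: demand=3,sold=3 ship[1->2]=1 ship[0->1]=1 prod=4 -> [10 8 9]
Step 3: demand=3,sold=3 ship[1->2]=1 ship[0->1]=1 prod=4 -> [13 8 7]
Step 4: demand=3,sold=3 ship[1->2]=1 ship[0->1]=1 prod=4 -> [16 8 5]
Step 5: demand=3,sold=3 ship[1->2]=1 ship[0->1]=1 prod=4 -> [19 8 3]
Step 6: demand=3,sold=3 ship[1->2]=1 ship[0->1]=1 prod=4 -> [22 8 1]
Step 7: demand=3,sold=1 ship[1->2]=1 ship[0->1]=1 prod=4 -> [25 8 1]
Step 8: demand=3,sold=1 ship[1->2]=1 ship[0->1]=1 prod=4 -> [28 8 1]
Step 9: demand=3,sold=1 ship[1->2]=1 ship[0->1]=1 prod=4 -> [31 8 1]
Step 10: demand=3,sold=1 ship[1->2]=1 ship[0->1]=1 prod=4 -> [34 8 1]
Step 11: demand=3,sold=1 ship[1->2]=1 ship[0->1]=1 prod=4 -> [37 8 1]
Step 12: demand=3,sold=1 ship[1->2]=1 ship[0->1]=1 prod=4 -> [40 8 1]
First stockout at step 7

7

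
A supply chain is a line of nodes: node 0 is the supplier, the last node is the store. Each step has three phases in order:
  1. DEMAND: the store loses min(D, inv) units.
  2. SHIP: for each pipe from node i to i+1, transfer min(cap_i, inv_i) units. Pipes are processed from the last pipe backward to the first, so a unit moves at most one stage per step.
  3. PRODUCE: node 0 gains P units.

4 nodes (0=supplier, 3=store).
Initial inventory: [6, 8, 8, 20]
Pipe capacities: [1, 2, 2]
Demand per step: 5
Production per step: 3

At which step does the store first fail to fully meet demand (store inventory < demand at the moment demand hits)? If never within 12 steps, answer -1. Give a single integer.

Step 1: demand=5,sold=5 ship[2->3]=2 ship[1->2]=2 ship[0->1]=1 prod=3 -> [8 7 8 17]
Step 2: demand=5,sold=5 ship[2->3]=2 ship[1->2]=2 ship[0->1]=1 prod=3 -> [10 6 8 14]
Step 3: demand=5,sold=5 ship[2->3]=2 ship[1->2]=2 ship[0->1]=1 prod=3 -> [12 5 8 11]
Step 4: demand=5,sold=5 ship[2->3]=2 ship[1->2]=2 ship[0->1]=1 prod=3 -> [14 4 8 8]
Step 5: demand=5,sold=5 ship[2->3]=2 ship[1->2]=2 ship[0->1]=1 prod=3 -> [16 3 8 5]
Step 6: demand=5,sold=5 ship[2->3]=2 ship[1->2]=2 ship[0->1]=1 prod=3 -> [18 2 8 2]
Step 7: demand=5,sold=2 ship[2->3]=2 ship[1->2]=2 ship[0->1]=1 prod=3 -> [20 1 8 2]
Step 8: demand=5,sold=2 ship[2->3]=2 ship[1->2]=1 ship[0->1]=1 prod=3 -> [22 1 7 2]
Step 9: demand=5,sold=2 ship[2->3]=2 ship[1->2]=1 ship[0->1]=1 prod=3 -> [24 1 6 2]
Step 10: demand=5,sold=2 ship[2->3]=2 ship[1->2]=1 ship[0->1]=1 prod=3 -> [26 1 5 2]
Step 11: demand=5,sold=2 ship[2->3]=2 ship[1->2]=1 ship[0->1]=1 prod=3 -> [28 1 4 2]
Step 12: demand=5,sold=2 ship[2->3]=2 ship[1->2]=1 ship[0->1]=1 prod=3 -> [30 1 3 2]
First stockout at step 7

7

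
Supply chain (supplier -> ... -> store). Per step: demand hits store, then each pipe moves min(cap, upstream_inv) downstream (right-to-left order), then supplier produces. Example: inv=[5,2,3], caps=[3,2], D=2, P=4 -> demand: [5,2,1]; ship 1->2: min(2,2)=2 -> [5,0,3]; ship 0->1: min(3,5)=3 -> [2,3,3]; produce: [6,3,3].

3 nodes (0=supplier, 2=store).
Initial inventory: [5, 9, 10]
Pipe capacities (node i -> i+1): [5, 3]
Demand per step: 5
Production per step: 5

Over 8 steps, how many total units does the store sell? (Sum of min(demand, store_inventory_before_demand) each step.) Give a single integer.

Step 1: sold=5 (running total=5) -> [5 11 8]
Step 2: sold=5 (running total=10) -> [5 13 6]
Step 3: sold=5 (running total=15) -> [5 15 4]
Step 4: sold=4 (running total=19) -> [5 17 3]
Step 5: sold=3 (running total=22) -> [5 19 3]
Step 6: sold=3 (running total=25) -> [5 21 3]
Step 7: sold=3 (running total=28) -> [5 23 3]
Step 8: sold=3 (running total=31) -> [5 25 3]

Answer: 31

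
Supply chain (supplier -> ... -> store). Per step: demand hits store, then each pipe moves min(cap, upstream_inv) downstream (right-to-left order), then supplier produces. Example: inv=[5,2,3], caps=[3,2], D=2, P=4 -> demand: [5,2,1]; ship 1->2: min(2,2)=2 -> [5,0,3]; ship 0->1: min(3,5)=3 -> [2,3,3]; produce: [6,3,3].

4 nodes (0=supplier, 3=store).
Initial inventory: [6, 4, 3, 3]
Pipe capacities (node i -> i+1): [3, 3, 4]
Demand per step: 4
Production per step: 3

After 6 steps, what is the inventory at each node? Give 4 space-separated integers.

Step 1: demand=4,sold=3 ship[2->3]=3 ship[1->2]=3 ship[0->1]=3 prod=3 -> inv=[6 4 3 3]
Step 2: demand=4,sold=3 ship[2->3]=3 ship[1->2]=3 ship[0->1]=3 prod=3 -> inv=[6 4 3 3]
Step 3: demand=4,sold=3 ship[2->3]=3 ship[1->2]=3 ship[0->1]=3 prod=3 -> inv=[6 4 3 3]
Step 4: demand=4,sold=3 ship[2->3]=3 ship[1->2]=3 ship[0->1]=3 prod=3 -> inv=[6 4 3 3]
Step 5: demand=4,sold=3 ship[2->3]=3 ship[1->2]=3 ship[0->1]=3 prod=3 -> inv=[6 4 3 3]
Step 6: demand=4,sold=3 ship[2->3]=3 ship[1->2]=3 ship[0->1]=3 prod=3 -> inv=[6 4 3 3]

6 4 3 3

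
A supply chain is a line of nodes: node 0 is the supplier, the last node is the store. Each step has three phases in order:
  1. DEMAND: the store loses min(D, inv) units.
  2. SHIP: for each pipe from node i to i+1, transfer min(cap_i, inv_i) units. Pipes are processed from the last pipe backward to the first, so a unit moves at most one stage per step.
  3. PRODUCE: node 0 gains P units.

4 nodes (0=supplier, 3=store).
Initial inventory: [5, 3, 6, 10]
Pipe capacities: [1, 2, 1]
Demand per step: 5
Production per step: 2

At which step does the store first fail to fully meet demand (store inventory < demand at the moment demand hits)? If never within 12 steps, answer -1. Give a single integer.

Step 1: demand=5,sold=5 ship[2->3]=1 ship[1->2]=2 ship[0->1]=1 prod=2 -> [6 2 7 6]
Step 2: demand=5,sold=5 ship[2->3]=1 ship[1->2]=2 ship[0->1]=1 prod=2 -> [7 1 8 2]
Step 3: demand=5,sold=2 ship[2->3]=1 ship[1->2]=1 ship[0->1]=1 prod=2 -> [8 1 8 1]
Step 4: demand=5,sold=1 ship[2->3]=1 ship[1->2]=1 ship[0->1]=1 prod=2 -> [9 1 8 1]
Step 5: demand=5,sold=1 ship[2->3]=1 ship[1->2]=1 ship[0->1]=1 prod=2 -> [10 1 8 1]
Step 6: demand=5,sold=1 ship[2->3]=1 ship[1->2]=1 ship[0->1]=1 prod=2 -> [11 1 8 1]
Step 7: demand=5,sold=1 ship[2->3]=1 ship[1->2]=1 ship[0->1]=1 prod=2 -> [12 1 8 1]
Step 8: demand=5,sold=1 ship[2->3]=1 ship[1->2]=1 ship[0->1]=1 prod=2 -> [13 1 8 1]
Step 9: demand=5,sold=1 ship[2->3]=1 ship[1->2]=1 ship[0->1]=1 prod=2 -> [14 1 8 1]
Step 10: demand=5,sold=1 ship[2->3]=1 ship[1->2]=1 ship[0->1]=1 prod=2 -> [15 1 8 1]
Step 11: demand=5,sold=1 ship[2->3]=1 ship[1->2]=1 ship[0->1]=1 prod=2 -> [16 1 8 1]
Step 12: demand=5,sold=1 ship[2->3]=1 ship[1->2]=1 ship[0->1]=1 prod=2 -> [17 1 8 1]
First stockout at step 3

3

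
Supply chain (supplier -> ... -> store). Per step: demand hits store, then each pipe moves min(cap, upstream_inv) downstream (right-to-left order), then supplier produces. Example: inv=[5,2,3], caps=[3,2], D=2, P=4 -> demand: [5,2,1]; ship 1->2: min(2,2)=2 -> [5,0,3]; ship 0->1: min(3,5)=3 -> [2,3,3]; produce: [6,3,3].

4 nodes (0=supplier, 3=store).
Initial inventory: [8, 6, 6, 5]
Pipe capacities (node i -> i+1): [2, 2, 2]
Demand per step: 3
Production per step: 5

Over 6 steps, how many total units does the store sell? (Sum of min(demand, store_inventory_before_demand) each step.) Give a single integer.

Step 1: sold=3 (running total=3) -> [11 6 6 4]
Step 2: sold=3 (running total=6) -> [14 6 6 3]
Step 3: sold=3 (running total=9) -> [17 6 6 2]
Step 4: sold=2 (running total=11) -> [20 6 6 2]
Step 5: sold=2 (running total=13) -> [23 6 6 2]
Step 6: sold=2 (running total=15) -> [26 6 6 2]

Answer: 15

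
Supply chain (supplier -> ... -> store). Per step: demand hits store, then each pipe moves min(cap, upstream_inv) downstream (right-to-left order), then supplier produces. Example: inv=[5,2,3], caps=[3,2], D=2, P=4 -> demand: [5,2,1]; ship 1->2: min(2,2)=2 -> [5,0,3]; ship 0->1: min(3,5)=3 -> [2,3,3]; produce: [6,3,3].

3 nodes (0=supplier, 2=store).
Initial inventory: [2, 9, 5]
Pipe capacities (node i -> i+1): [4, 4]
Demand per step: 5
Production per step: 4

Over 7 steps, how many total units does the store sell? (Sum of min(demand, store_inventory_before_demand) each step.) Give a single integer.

Step 1: sold=5 (running total=5) -> [4 7 4]
Step 2: sold=4 (running total=9) -> [4 7 4]
Step 3: sold=4 (running total=13) -> [4 7 4]
Step 4: sold=4 (running total=17) -> [4 7 4]
Step 5: sold=4 (running total=21) -> [4 7 4]
Step 6: sold=4 (running total=25) -> [4 7 4]
Step 7: sold=4 (running total=29) -> [4 7 4]

Answer: 29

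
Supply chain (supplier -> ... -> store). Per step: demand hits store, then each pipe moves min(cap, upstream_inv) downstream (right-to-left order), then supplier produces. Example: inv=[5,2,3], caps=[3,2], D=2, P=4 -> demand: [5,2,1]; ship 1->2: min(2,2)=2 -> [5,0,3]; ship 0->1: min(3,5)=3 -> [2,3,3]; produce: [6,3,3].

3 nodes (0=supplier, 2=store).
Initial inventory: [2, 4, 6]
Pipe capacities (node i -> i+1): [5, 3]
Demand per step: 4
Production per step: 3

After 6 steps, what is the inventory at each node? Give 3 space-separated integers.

Step 1: demand=4,sold=4 ship[1->2]=3 ship[0->1]=2 prod=3 -> inv=[3 3 5]
Step 2: demand=4,sold=4 ship[1->2]=3 ship[0->1]=3 prod=3 -> inv=[3 3 4]
Step 3: demand=4,sold=4 ship[1->2]=3 ship[0->1]=3 prod=3 -> inv=[3 3 3]
Step 4: demand=4,sold=3 ship[1->2]=3 ship[0->1]=3 prod=3 -> inv=[3 3 3]
Step 5: demand=4,sold=3 ship[1->2]=3 ship[0->1]=3 prod=3 -> inv=[3 3 3]
Step 6: demand=4,sold=3 ship[1->2]=3 ship[0->1]=3 prod=3 -> inv=[3 3 3]

3 3 3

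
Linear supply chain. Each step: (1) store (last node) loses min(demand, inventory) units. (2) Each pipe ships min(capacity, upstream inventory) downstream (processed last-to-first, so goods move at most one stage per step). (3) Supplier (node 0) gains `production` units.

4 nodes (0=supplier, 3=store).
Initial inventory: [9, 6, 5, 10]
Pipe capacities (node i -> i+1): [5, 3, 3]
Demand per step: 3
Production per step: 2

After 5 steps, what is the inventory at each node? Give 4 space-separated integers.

Step 1: demand=3,sold=3 ship[2->3]=3 ship[1->2]=3 ship[0->1]=5 prod=2 -> inv=[6 8 5 10]
Step 2: demand=3,sold=3 ship[2->3]=3 ship[1->2]=3 ship[0->1]=5 prod=2 -> inv=[3 10 5 10]
Step 3: demand=3,sold=3 ship[2->3]=3 ship[1->2]=3 ship[0->1]=3 prod=2 -> inv=[2 10 5 10]
Step 4: demand=3,sold=3 ship[2->3]=3 ship[1->2]=3 ship[0->1]=2 prod=2 -> inv=[2 9 5 10]
Step 5: demand=3,sold=3 ship[2->3]=3 ship[1->2]=3 ship[0->1]=2 prod=2 -> inv=[2 8 5 10]

2 8 5 10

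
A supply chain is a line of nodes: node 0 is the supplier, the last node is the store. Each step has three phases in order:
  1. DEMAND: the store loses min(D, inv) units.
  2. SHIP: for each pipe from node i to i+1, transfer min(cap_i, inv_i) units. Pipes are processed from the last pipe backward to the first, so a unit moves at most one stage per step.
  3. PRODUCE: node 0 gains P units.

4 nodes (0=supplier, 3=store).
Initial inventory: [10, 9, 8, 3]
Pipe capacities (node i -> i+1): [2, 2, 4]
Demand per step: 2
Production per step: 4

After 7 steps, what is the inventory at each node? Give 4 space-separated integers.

Step 1: demand=2,sold=2 ship[2->3]=4 ship[1->2]=2 ship[0->1]=2 prod=4 -> inv=[12 9 6 5]
Step 2: demand=2,sold=2 ship[2->3]=4 ship[1->2]=2 ship[0->1]=2 prod=4 -> inv=[14 9 4 7]
Step 3: demand=2,sold=2 ship[2->3]=4 ship[1->2]=2 ship[0->1]=2 prod=4 -> inv=[16 9 2 9]
Step 4: demand=2,sold=2 ship[2->3]=2 ship[1->2]=2 ship[0->1]=2 prod=4 -> inv=[18 9 2 9]
Step 5: demand=2,sold=2 ship[2->3]=2 ship[1->2]=2 ship[0->1]=2 prod=4 -> inv=[20 9 2 9]
Step 6: demand=2,sold=2 ship[2->3]=2 ship[1->2]=2 ship[0->1]=2 prod=4 -> inv=[22 9 2 9]
Step 7: demand=2,sold=2 ship[2->3]=2 ship[1->2]=2 ship[0->1]=2 prod=4 -> inv=[24 9 2 9]

24 9 2 9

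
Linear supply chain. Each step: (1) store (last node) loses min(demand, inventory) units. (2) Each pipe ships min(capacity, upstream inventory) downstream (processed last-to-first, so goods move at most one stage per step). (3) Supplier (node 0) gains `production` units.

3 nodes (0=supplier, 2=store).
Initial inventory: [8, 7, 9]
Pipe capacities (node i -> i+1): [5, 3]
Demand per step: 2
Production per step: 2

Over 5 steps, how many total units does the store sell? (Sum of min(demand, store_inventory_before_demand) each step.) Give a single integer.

Answer: 10

Derivation:
Step 1: sold=2 (running total=2) -> [5 9 10]
Step 2: sold=2 (running total=4) -> [2 11 11]
Step 3: sold=2 (running total=6) -> [2 10 12]
Step 4: sold=2 (running total=8) -> [2 9 13]
Step 5: sold=2 (running total=10) -> [2 8 14]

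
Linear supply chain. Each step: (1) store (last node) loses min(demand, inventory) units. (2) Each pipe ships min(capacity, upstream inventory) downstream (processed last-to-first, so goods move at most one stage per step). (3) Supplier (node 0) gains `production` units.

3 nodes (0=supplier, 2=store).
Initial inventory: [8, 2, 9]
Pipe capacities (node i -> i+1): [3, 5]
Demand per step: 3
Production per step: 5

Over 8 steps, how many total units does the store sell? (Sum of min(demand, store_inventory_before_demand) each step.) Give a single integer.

Step 1: sold=3 (running total=3) -> [10 3 8]
Step 2: sold=3 (running total=6) -> [12 3 8]
Step 3: sold=3 (running total=9) -> [14 3 8]
Step 4: sold=3 (running total=12) -> [16 3 8]
Step 5: sold=3 (running total=15) -> [18 3 8]
Step 6: sold=3 (running total=18) -> [20 3 8]
Step 7: sold=3 (running total=21) -> [22 3 8]
Step 8: sold=3 (running total=24) -> [24 3 8]

Answer: 24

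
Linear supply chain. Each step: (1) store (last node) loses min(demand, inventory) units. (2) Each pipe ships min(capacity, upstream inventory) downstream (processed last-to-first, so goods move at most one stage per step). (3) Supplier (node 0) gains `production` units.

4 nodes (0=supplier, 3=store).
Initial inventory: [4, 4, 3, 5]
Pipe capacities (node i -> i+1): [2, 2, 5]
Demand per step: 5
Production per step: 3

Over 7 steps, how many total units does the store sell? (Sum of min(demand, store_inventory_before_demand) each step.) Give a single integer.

Step 1: sold=5 (running total=5) -> [5 4 2 3]
Step 2: sold=3 (running total=8) -> [6 4 2 2]
Step 3: sold=2 (running total=10) -> [7 4 2 2]
Step 4: sold=2 (running total=12) -> [8 4 2 2]
Step 5: sold=2 (running total=14) -> [9 4 2 2]
Step 6: sold=2 (running total=16) -> [10 4 2 2]
Step 7: sold=2 (running total=18) -> [11 4 2 2]

Answer: 18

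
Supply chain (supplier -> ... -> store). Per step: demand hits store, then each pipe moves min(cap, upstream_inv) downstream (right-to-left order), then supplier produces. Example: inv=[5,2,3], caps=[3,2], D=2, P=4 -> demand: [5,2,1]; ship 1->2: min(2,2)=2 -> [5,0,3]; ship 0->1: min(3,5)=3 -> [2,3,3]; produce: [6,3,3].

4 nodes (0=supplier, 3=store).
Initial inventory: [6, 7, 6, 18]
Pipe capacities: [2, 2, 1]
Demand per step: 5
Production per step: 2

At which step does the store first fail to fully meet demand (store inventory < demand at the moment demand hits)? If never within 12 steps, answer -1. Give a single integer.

Step 1: demand=5,sold=5 ship[2->3]=1 ship[1->2]=2 ship[0->1]=2 prod=2 -> [6 7 7 14]
Step 2: demand=5,sold=5 ship[2->3]=1 ship[1->2]=2 ship[0->1]=2 prod=2 -> [6 7 8 10]
Step 3: demand=5,sold=5 ship[2->3]=1 ship[1->2]=2 ship[0->1]=2 prod=2 -> [6 7 9 6]
Step 4: demand=5,sold=5 ship[2->3]=1 ship[1->2]=2 ship[0->1]=2 prod=2 -> [6 7 10 2]
Step 5: demand=5,sold=2 ship[2->3]=1 ship[1->2]=2 ship[0->1]=2 prod=2 -> [6 7 11 1]
Step 6: demand=5,sold=1 ship[2->3]=1 ship[1->2]=2 ship[0->1]=2 prod=2 -> [6 7 12 1]
Step 7: demand=5,sold=1 ship[2->3]=1 ship[1->2]=2 ship[0->1]=2 prod=2 -> [6 7 13 1]
Step 8: demand=5,sold=1 ship[2->3]=1 ship[1->2]=2 ship[0->1]=2 prod=2 -> [6 7 14 1]
Step 9: demand=5,sold=1 ship[2->3]=1 ship[1->2]=2 ship[0->1]=2 prod=2 -> [6 7 15 1]
Step 10: demand=5,sold=1 ship[2->3]=1 ship[1->2]=2 ship[0->1]=2 prod=2 -> [6 7 16 1]
Step 11: demand=5,sold=1 ship[2->3]=1 ship[1->2]=2 ship[0->1]=2 prod=2 -> [6 7 17 1]
Step 12: demand=5,sold=1 ship[2->3]=1 ship[1->2]=2 ship[0->1]=2 prod=2 -> [6 7 18 1]
First stockout at step 5

5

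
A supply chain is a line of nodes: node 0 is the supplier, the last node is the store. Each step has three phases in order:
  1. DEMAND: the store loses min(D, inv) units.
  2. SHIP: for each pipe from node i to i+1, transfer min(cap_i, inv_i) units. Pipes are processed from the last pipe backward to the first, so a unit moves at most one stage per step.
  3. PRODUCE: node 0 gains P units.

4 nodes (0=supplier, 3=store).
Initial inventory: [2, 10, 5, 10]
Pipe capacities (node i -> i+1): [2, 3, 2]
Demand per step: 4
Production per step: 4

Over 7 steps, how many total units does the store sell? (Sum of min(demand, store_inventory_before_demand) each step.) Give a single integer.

Step 1: sold=4 (running total=4) -> [4 9 6 8]
Step 2: sold=4 (running total=8) -> [6 8 7 6]
Step 3: sold=4 (running total=12) -> [8 7 8 4]
Step 4: sold=4 (running total=16) -> [10 6 9 2]
Step 5: sold=2 (running total=18) -> [12 5 10 2]
Step 6: sold=2 (running total=20) -> [14 4 11 2]
Step 7: sold=2 (running total=22) -> [16 3 12 2]

Answer: 22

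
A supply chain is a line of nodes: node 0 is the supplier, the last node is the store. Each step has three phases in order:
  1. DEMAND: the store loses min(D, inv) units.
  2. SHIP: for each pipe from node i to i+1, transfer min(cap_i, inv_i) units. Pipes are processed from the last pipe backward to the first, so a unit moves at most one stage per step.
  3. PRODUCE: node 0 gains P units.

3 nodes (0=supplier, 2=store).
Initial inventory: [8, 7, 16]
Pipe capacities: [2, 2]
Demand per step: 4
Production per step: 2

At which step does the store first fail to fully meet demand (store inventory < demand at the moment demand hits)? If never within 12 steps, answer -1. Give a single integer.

Step 1: demand=4,sold=4 ship[1->2]=2 ship[0->1]=2 prod=2 -> [8 7 14]
Step 2: demand=4,sold=4 ship[1->2]=2 ship[0->1]=2 prod=2 -> [8 7 12]
Step 3: demand=4,sold=4 ship[1->2]=2 ship[0->1]=2 prod=2 -> [8 7 10]
Step 4: demand=4,sold=4 ship[1->2]=2 ship[0->1]=2 prod=2 -> [8 7 8]
Step 5: demand=4,sold=4 ship[1->2]=2 ship[0->1]=2 prod=2 -> [8 7 6]
Step 6: demand=4,sold=4 ship[1->2]=2 ship[0->1]=2 prod=2 -> [8 7 4]
Step 7: demand=4,sold=4 ship[1->2]=2 ship[0->1]=2 prod=2 -> [8 7 2]
Step 8: demand=4,sold=2 ship[1->2]=2 ship[0->1]=2 prod=2 -> [8 7 2]
Step 9: demand=4,sold=2 ship[1->2]=2 ship[0->1]=2 prod=2 -> [8 7 2]
Step 10: demand=4,sold=2 ship[1->2]=2 ship[0->1]=2 prod=2 -> [8 7 2]
Step 11: demand=4,sold=2 ship[1->2]=2 ship[0->1]=2 prod=2 -> [8 7 2]
Step 12: demand=4,sold=2 ship[1->2]=2 ship[0->1]=2 prod=2 -> [8 7 2]
First stockout at step 8

8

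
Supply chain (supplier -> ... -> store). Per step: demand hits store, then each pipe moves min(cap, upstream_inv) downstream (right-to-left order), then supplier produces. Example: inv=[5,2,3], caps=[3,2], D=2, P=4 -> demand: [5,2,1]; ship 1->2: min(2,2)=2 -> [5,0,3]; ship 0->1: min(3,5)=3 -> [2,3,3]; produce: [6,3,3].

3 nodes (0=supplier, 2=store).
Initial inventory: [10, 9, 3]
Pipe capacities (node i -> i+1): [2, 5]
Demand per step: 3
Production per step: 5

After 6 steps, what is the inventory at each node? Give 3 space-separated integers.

Step 1: demand=3,sold=3 ship[1->2]=5 ship[0->1]=2 prod=5 -> inv=[13 6 5]
Step 2: demand=3,sold=3 ship[1->2]=5 ship[0->1]=2 prod=5 -> inv=[16 3 7]
Step 3: demand=3,sold=3 ship[1->2]=3 ship[0->1]=2 prod=5 -> inv=[19 2 7]
Step 4: demand=3,sold=3 ship[1->2]=2 ship[0->1]=2 prod=5 -> inv=[22 2 6]
Step 5: demand=3,sold=3 ship[1->2]=2 ship[0->1]=2 prod=5 -> inv=[25 2 5]
Step 6: demand=3,sold=3 ship[1->2]=2 ship[0->1]=2 prod=5 -> inv=[28 2 4]

28 2 4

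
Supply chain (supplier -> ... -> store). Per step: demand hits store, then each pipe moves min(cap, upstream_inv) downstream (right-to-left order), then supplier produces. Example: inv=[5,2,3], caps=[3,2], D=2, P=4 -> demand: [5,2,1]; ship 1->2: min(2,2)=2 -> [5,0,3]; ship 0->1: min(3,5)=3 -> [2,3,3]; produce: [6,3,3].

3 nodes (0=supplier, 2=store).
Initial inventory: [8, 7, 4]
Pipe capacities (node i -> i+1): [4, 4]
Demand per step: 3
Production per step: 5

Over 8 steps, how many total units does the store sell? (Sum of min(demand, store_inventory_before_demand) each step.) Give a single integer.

Answer: 24

Derivation:
Step 1: sold=3 (running total=3) -> [9 7 5]
Step 2: sold=3 (running total=6) -> [10 7 6]
Step 3: sold=3 (running total=9) -> [11 7 7]
Step 4: sold=3 (running total=12) -> [12 7 8]
Step 5: sold=3 (running total=15) -> [13 7 9]
Step 6: sold=3 (running total=18) -> [14 7 10]
Step 7: sold=3 (running total=21) -> [15 7 11]
Step 8: sold=3 (running total=24) -> [16 7 12]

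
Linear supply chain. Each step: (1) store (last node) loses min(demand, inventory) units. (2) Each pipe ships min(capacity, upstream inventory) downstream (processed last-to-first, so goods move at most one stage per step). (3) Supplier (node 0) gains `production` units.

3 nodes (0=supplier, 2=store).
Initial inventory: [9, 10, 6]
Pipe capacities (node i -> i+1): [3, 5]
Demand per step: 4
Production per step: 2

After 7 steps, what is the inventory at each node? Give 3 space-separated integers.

Step 1: demand=4,sold=4 ship[1->2]=5 ship[0->1]=3 prod=2 -> inv=[8 8 7]
Step 2: demand=4,sold=4 ship[1->2]=5 ship[0->1]=3 prod=2 -> inv=[7 6 8]
Step 3: demand=4,sold=4 ship[1->2]=5 ship[0->1]=3 prod=2 -> inv=[6 4 9]
Step 4: demand=4,sold=4 ship[1->2]=4 ship[0->1]=3 prod=2 -> inv=[5 3 9]
Step 5: demand=4,sold=4 ship[1->2]=3 ship[0->1]=3 prod=2 -> inv=[4 3 8]
Step 6: demand=4,sold=4 ship[1->2]=3 ship[0->1]=3 prod=2 -> inv=[3 3 7]
Step 7: demand=4,sold=4 ship[1->2]=3 ship[0->1]=3 prod=2 -> inv=[2 3 6]

2 3 6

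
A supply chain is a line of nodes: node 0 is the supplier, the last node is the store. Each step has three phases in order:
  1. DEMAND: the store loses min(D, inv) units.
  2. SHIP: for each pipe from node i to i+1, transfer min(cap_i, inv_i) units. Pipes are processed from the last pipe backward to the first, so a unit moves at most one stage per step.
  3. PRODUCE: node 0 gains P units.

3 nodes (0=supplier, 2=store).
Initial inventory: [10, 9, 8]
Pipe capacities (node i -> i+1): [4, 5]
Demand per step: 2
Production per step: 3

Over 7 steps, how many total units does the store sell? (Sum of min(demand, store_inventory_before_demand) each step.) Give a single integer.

Step 1: sold=2 (running total=2) -> [9 8 11]
Step 2: sold=2 (running total=4) -> [8 7 14]
Step 3: sold=2 (running total=6) -> [7 6 17]
Step 4: sold=2 (running total=8) -> [6 5 20]
Step 5: sold=2 (running total=10) -> [5 4 23]
Step 6: sold=2 (running total=12) -> [4 4 25]
Step 7: sold=2 (running total=14) -> [3 4 27]

Answer: 14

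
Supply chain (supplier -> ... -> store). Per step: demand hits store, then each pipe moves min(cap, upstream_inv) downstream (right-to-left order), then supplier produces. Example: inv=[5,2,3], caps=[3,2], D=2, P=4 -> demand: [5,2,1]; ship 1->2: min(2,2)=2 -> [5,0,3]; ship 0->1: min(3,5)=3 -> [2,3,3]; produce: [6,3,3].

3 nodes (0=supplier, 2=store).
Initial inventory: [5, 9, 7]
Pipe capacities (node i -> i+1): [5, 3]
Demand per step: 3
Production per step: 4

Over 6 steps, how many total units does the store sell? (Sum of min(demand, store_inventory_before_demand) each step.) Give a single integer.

Answer: 18

Derivation:
Step 1: sold=3 (running total=3) -> [4 11 7]
Step 2: sold=3 (running total=6) -> [4 12 7]
Step 3: sold=3 (running total=9) -> [4 13 7]
Step 4: sold=3 (running total=12) -> [4 14 7]
Step 5: sold=3 (running total=15) -> [4 15 7]
Step 6: sold=3 (running total=18) -> [4 16 7]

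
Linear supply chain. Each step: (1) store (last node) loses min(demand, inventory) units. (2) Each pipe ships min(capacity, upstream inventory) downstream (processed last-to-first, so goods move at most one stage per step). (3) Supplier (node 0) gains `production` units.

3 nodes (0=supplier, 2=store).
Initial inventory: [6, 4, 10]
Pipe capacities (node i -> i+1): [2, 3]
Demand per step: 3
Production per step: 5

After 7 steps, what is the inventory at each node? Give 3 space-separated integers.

Step 1: demand=3,sold=3 ship[1->2]=3 ship[0->1]=2 prod=5 -> inv=[9 3 10]
Step 2: demand=3,sold=3 ship[1->2]=3 ship[0->1]=2 prod=5 -> inv=[12 2 10]
Step 3: demand=3,sold=3 ship[1->2]=2 ship[0->1]=2 prod=5 -> inv=[15 2 9]
Step 4: demand=3,sold=3 ship[1->2]=2 ship[0->1]=2 prod=5 -> inv=[18 2 8]
Step 5: demand=3,sold=3 ship[1->2]=2 ship[0->1]=2 prod=5 -> inv=[21 2 7]
Step 6: demand=3,sold=3 ship[1->2]=2 ship[0->1]=2 prod=5 -> inv=[24 2 6]
Step 7: demand=3,sold=3 ship[1->2]=2 ship[0->1]=2 prod=5 -> inv=[27 2 5]

27 2 5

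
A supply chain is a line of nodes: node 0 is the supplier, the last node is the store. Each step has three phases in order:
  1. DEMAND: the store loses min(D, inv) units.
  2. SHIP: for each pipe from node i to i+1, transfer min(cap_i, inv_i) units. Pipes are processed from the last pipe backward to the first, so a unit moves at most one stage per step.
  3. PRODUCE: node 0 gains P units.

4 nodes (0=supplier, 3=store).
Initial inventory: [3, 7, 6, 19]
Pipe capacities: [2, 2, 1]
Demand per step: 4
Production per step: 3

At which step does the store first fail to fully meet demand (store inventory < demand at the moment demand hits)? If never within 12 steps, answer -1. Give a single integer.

Step 1: demand=4,sold=4 ship[2->3]=1 ship[1->2]=2 ship[0->1]=2 prod=3 -> [4 7 7 16]
Step 2: demand=4,sold=4 ship[2->3]=1 ship[1->2]=2 ship[0->1]=2 prod=3 -> [5 7 8 13]
Step 3: demand=4,sold=4 ship[2->3]=1 ship[1->2]=2 ship[0->1]=2 prod=3 -> [6 7 9 10]
Step 4: demand=4,sold=4 ship[2->3]=1 ship[1->2]=2 ship[0->1]=2 prod=3 -> [7 7 10 7]
Step 5: demand=4,sold=4 ship[2->3]=1 ship[1->2]=2 ship[0->1]=2 prod=3 -> [8 7 11 4]
Step 6: demand=4,sold=4 ship[2->3]=1 ship[1->2]=2 ship[0->1]=2 prod=3 -> [9 7 12 1]
Step 7: demand=4,sold=1 ship[2->3]=1 ship[1->2]=2 ship[0->1]=2 prod=3 -> [10 7 13 1]
Step 8: demand=4,sold=1 ship[2->3]=1 ship[1->2]=2 ship[0->1]=2 prod=3 -> [11 7 14 1]
Step 9: demand=4,sold=1 ship[2->3]=1 ship[1->2]=2 ship[0->1]=2 prod=3 -> [12 7 15 1]
Step 10: demand=4,sold=1 ship[2->3]=1 ship[1->2]=2 ship[0->1]=2 prod=3 -> [13 7 16 1]
Step 11: demand=4,sold=1 ship[2->3]=1 ship[1->2]=2 ship[0->1]=2 prod=3 -> [14 7 17 1]
Step 12: demand=4,sold=1 ship[2->3]=1 ship[1->2]=2 ship[0->1]=2 prod=3 -> [15 7 18 1]
First stockout at step 7

7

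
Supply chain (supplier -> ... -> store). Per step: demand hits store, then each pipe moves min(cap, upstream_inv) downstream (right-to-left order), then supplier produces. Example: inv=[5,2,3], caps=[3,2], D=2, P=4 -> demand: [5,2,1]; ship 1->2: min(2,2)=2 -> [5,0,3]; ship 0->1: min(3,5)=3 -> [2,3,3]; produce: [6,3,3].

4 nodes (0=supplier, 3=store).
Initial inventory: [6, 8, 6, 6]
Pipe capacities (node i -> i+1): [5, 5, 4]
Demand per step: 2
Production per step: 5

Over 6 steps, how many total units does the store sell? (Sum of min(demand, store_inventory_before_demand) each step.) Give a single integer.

Answer: 12

Derivation:
Step 1: sold=2 (running total=2) -> [6 8 7 8]
Step 2: sold=2 (running total=4) -> [6 8 8 10]
Step 3: sold=2 (running total=6) -> [6 8 9 12]
Step 4: sold=2 (running total=8) -> [6 8 10 14]
Step 5: sold=2 (running total=10) -> [6 8 11 16]
Step 6: sold=2 (running total=12) -> [6 8 12 18]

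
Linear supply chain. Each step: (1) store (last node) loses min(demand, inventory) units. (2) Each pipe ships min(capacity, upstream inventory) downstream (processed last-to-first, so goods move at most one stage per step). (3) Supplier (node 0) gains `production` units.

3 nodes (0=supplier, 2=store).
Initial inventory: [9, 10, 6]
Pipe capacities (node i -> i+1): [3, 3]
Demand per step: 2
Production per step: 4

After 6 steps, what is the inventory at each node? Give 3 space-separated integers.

Step 1: demand=2,sold=2 ship[1->2]=3 ship[0->1]=3 prod=4 -> inv=[10 10 7]
Step 2: demand=2,sold=2 ship[1->2]=3 ship[0->1]=3 prod=4 -> inv=[11 10 8]
Step 3: demand=2,sold=2 ship[1->2]=3 ship[0->1]=3 prod=4 -> inv=[12 10 9]
Step 4: demand=2,sold=2 ship[1->2]=3 ship[0->1]=3 prod=4 -> inv=[13 10 10]
Step 5: demand=2,sold=2 ship[1->2]=3 ship[0->1]=3 prod=4 -> inv=[14 10 11]
Step 6: demand=2,sold=2 ship[1->2]=3 ship[0->1]=3 prod=4 -> inv=[15 10 12]

15 10 12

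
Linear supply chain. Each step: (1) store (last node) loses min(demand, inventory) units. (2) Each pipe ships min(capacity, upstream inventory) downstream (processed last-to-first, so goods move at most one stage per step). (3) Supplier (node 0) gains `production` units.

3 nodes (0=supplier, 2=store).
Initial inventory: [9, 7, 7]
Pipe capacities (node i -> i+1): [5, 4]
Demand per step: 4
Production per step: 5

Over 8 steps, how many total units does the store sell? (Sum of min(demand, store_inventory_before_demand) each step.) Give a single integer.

Answer: 32

Derivation:
Step 1: sold=4 (running total=4) -> [9 8 7]
Step 2: sold=4 (running total=8) -> [9 9 7]
Step 3: sold=4 (running total=12) -> [9 10 7]
Step 4: sold=4 (running total=16) -> [9 11 7]
Step 5: sold=4 (running total=20) -> [9 12 7]
Step 6: sold=4 (running total=24) -> [9 13 7]
Step 7: sold=4 (running total=28) -> [9 14 7]
Step 8: sold=4 (running total=32) -> [9 15 7]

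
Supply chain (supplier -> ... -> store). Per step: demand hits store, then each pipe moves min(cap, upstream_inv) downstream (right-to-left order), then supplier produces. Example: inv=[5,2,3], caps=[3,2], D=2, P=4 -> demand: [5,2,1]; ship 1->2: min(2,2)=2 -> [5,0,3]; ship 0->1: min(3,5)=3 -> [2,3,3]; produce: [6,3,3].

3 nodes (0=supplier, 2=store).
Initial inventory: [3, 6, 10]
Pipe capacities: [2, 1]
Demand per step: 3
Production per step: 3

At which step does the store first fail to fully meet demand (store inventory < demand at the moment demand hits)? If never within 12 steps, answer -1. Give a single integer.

Step 1: demand=3,sold=3 ship[1->2]=1 ship[0->1]=2 prod=3 -> [4 7 8]
Step 2: demand=3,sold=3 ship[1->2]=1 ship[0->1]=2 prod=3 -> [5 8 6]
Step 3: demand=3,sold=3 ship[1->2]=1 ship[0->1]=2 prod=3 -> [6 9 4]
Step 4: demand=3,sold=3 ship[1->2]=1 ship[0->1]=2 prod=3 -> [7 10 2]
Step 5: demand=3,sold=2 ship[1->2]=1 ship[0->1]=2 prod=3 -> [8 11 1]
Step 6: demand=3,sold=1 ship[1->2]=1 ship[0->1]=2 prod=3 -> [9 12 1]
Step 7: demand=3,sold=1 ship[1->2]=1 ship[0->1]=2 prod=3 -> [10 13 1]
Step 8: demand=3,sold=1 ship[1->2]=1 ship[0->1]=2 prod=3 -> [11 14 1]
Step 9: demand=3,sold=1 ship[1->2]=1 ship[0->1]=2 prod=3 -> [12 15 1]
Step 10: demand=3,sold=1 ship[1->2]=1 ship[0->1]=2 prod=3 -> [13 16 1]
Step 11: demand=3,sold=1 ship[1->2]=1 ship[0->1]=2 prod=3 -> [14 17 1]
Step 12: demand=3,sold=1 ship[1->2]=1 ship[0->1]=2 prod=3 -> [15 18 1]
First stockout at step 5

5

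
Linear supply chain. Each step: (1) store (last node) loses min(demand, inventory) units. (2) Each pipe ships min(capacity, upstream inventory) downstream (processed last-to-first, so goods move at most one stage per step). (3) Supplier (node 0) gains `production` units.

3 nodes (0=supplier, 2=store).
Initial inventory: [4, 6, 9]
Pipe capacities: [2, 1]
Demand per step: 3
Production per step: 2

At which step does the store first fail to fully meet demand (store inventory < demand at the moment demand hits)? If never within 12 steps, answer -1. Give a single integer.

Step 1: demand=3,sold=3 ship[1->2]=1 ship[0->1]=2 prod=2 -> [4 7 7]
Step 2: demand=3,sold=3 ship[1->2]=1 ship[0->1]=2 prod=2 -> [4 8 5]
Step 3: demand=3,sold=3 ship[1->2]=1 ship[0->1]=2 prod=2 -> [4 9 3]
Step 4: demand=3,sold=3 ship[1->2]=1 ship[0->1]=2 prod=2 -> [4 10 1]
Step 5: demand=3,sold=1 ship[1->2]=1 ship[0->1]=2 prod=2 -> [4 11 1]
Step 6: demand=3,sold=1 ship[1->2]=1 ship[0->1]=2 prod=2 -> [4 12 1]
Step 7: demand=3,sold=1 ship[1->2]=1 ship[0->1]=2 prod=2 -> [4 13 1]
Step 8: demand=3,sold=1 ship[1->2]=1 ship[0->1]=2 prod=2 -> [4 14 1]
Step 9: demand=3,sold=1 ship[1->2]=1 ship[0->1]=2 prod=2 -> [4 15 1]
Step 10: demand=3,sold=1 ship[1->2]=1 ship[0->1]=2 prod=2 -> [4 16 1]
Step 11: demand=3,sold=1 ship[1->2]=1 ship[0->1]=2 prod=2 -> [4 17 1]
Step 12: demand=3,sold=1 ship[1->2]=1 ship[0->1]=2 prod=2 -> [4 18 1]
First stockout at step 5

5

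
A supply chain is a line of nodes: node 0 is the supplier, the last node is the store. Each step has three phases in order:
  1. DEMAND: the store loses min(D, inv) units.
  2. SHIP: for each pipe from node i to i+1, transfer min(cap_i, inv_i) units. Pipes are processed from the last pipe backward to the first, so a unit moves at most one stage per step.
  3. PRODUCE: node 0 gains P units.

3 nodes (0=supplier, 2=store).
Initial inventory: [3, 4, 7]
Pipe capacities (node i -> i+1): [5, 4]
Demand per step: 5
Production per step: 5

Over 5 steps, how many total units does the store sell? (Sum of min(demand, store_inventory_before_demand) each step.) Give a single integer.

Answer: 22

Derivation:
Step 1: sold=5 (running total=5) -> [5 3 6]
Step 2: sold=5 (running total=10) -> [5 5 4]
Step 3: sold=4 (running total=14) -> [5 6 4]
Step 4: sold=4 (running total=18) -> [5 7 4]
Step 5: sold=4 (running total=22) -> [5 8 4]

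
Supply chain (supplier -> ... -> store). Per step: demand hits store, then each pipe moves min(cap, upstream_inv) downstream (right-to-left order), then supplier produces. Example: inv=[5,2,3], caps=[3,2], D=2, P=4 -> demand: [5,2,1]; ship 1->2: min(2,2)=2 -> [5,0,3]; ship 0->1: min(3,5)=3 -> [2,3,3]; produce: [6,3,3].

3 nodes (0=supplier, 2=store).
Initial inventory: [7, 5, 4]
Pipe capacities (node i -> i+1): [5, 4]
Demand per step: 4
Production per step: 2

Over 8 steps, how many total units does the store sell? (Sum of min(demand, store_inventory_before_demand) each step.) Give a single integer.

Step 1: sold=4 (running total=4) -> [4 6 4]
Step 2: sold=4 (running total=8) -> [2 6 4]
Step 3: sold=4 (running total=12) -> [2 4 4]
Step 4: sold=4 (running total=16) -> [2 2 4]
Step 5: sold=4 (running total=20) -> [2 2 2]
Step 6: sold=2 (running total=22) -> [2 2 2]
Step 7: sold=2 (running total=24) -> [2 2 2]
Step 8: sold=2 (running total=26) -> [2 2 2]

Answer: 26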